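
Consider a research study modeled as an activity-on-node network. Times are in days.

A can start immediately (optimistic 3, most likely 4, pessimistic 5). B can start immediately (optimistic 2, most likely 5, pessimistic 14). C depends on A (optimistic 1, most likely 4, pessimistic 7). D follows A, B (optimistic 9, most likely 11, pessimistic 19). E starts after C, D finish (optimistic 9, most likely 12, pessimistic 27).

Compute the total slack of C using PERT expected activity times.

10 days

te_A = (3 + 4·4 + 5)/6 = 24/6 = 4
te_B = (2 + 4·5 + 14)/6 = 36/6 = 6
te_C = (1 + 4·4 + 7)/6 = 24/6 = 4
te_D = (9 + 4·11 + 19)/6 = 72/6 = 12
te_E = (9 + 4·12 + 27)/6 = 84/6 = 14

Forward pass:
ES_A = 0; EF_A = 4
ES_B = 0; EF_B = 6
ES_C = 4; EF_C = 4+4 = 8
ES_D = max(EF_A=4, EF_B=6) = 6; EF_D = 6+12 = 18
ES_E = max(EF_C=8, EF_D=18) = 18; EF_E = 18+14 = 32
Expected project duration μ = 32 days. Critical path: B → D → E.

Backward pass:
LF_E = 32; LS_E = 32−14 = 18
LF_D = LS_E = 18; LS_D = 18−12 = 6
LF_C = LS_E = 18; LS_C = 18−4 = 14
LF_B = LS_D = 6; LS_B = 6−6 = 0
LF_A = min(LS_C=14, LS_D=6) = 6; LS_A = 6−4 = 2
Slack_C = LS_C − ES_C = 14 − 4 = 10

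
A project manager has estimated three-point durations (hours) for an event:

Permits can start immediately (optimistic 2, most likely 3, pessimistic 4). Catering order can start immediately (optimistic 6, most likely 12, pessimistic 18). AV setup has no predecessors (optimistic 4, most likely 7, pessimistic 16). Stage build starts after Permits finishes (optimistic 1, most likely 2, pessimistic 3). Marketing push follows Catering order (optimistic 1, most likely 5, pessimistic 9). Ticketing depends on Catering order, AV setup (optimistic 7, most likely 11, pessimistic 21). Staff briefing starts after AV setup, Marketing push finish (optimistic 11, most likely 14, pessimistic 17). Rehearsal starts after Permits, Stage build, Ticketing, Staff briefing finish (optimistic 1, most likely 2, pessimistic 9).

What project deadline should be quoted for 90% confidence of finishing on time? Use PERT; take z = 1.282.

te_Permits = (2 + 4·3 + 4)/6 = 18/6 = 3; σ²_Permits = ((4−2)/6)² = 0.111
te_Catering order = (6 + 4·12 + 18)/6 = 72/6 = 12; σ²_Catering order = ((18−6)/6)² = 4.000
te_AV setup = (4 + 4·7 + 16)/6 = 48/6 = 8; σ²_AV setup = ((16−4)/6)² = 4.000
te_Stage build = (1 + 4·2 + 3)/6 = 12/6 = 2; σ²_Stage build = ((3−1)/6)² = 0.111
te_Marketing push = (1 + 4·5 + 9)/6 = 30/6 = 5; σ²_Marketing push = ((9−1)/6)² = 1.778
te_Ticketing = (7 + 4·11 + 21)/6 = 72/6 = 12; σ²_Ticketing = ((21−7)/6)² = 5.444
te_Staff briefing = (11 + 4·14 + 17)/6 = 84/6 = 14; σ²_Staff briefing = ((17−11)/6)² = 1.000
te_Rehearsal = (1 + 4·2 + 9)/6 = 18/6 = 3; σ²_Rehearsal = ((9−1)/6)² = 1.778

Forward pass:
ES_Permits = 0; EF_Permits = 3
ES_Catering order = 0; EF_Catering order = 12
ES_AV setup = 0; EF_AV setup = 8
ES_Stage build = 3; EF_Stage build = 3+2 = 5
ES_Marketing push = 12; EF_Marketing push = 12+5 = 17
ES_Ticketing = max(EF_Catering order=12, EF_AV setup=8) = 12; EF_Ticketing = 12+12 = 24
ES_Staff briefing = max(EF_AV setup=8, EF_Marketing push=17) = 17; EF_Staff briefing = 17+14 = 31
ES_Rehearsal = max(EF_Permits=3, EF_Stage build=5, EF_Ticketing=24, EF_Staff briefing=31) = 31; EF_Rehearsal = 31+3 = 34
Expected project duration μ = 34 hours. Critical path: Catering order → Marketing push → Staff briefing → Rehearsal.

Variance along critical path = 4.000 + 1.778 + 1.000 + 1.778 = 8.556; σ = 2.925 hours.
D = μ + z·σ = 34 + 1.282·2.925 = 37.7 hours

37.7 hours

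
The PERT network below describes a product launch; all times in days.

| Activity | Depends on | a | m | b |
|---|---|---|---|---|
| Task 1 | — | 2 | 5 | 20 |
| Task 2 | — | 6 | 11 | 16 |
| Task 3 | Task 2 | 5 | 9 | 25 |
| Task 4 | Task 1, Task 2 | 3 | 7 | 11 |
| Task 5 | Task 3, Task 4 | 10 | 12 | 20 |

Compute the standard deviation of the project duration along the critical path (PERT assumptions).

4.08 days

te_Task 1 = (2 + 4·5 + 20)/6 = 42/6 = 7; σ²_Task 1 = ((20−2)/6)² = 9.000
te_Task 2 = (6 + 4·11 + 16)/6 = 66/6 = 11; σ²_Task 2 = ((16−6)/6)² = 2.778
te_Task 3 = (5 + 4·9 + 25)/6 = 66/6 = 11; σ²_Task 3 = ((25−5)/6)² = 11.111
te_Task 4 = (3 + 4·7 + 11)/6 = 42/6 = 7; σ²_Task 4 = ((11−3)/6)² = 1.778
te_Task 5 = (10 + 4·12 + 20)/6 = 78/6 = 13; σ²_Task 5 = ((20−10)/6)² = 2.778

Forward pass:
ES_Task 1 = 0; EF_Task 1 = 7
ES_Task 2 = 0; EF_Task 2 = 11
ES_Task 3 = 11; EF_Task 3 = 11+11 = 22
ES_Task 4 = max(EF_Task 1=7, EF_Task 2=11) = 11; EF_Task 4 = 11+7 = 18
ES_Task 5 = max(EF_Task 3=22, EF_Task 4=18) = 22; EF_Task 5 = 22+13 = 35
Expected project duration μ = 35 days. Critical path: Task 2 → Task 3 → Task 5.

Variance along critical path = 2.778 + 11.111 + 2.778 = 16.667
σ = √16.667 = 4.082 days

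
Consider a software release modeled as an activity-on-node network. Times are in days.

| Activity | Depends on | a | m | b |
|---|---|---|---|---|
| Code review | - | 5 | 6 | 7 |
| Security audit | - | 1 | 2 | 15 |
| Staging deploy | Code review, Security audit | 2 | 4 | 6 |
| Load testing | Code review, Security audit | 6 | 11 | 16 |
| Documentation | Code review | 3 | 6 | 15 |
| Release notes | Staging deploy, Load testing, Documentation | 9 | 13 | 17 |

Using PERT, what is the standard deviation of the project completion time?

2.16 days

te_Code review = (5 + 4·6 + 7)/6 = 36/6 = 6; σ²_Code review = ((7−5)/6)² = 0.111
te_Security audit = (1 + 4·2 + 15)/6 = 24/6 = 4; σ²_Security audit = ((15−1)/6)² = 5.444
te_Staging deploy = (2 + 4·4 + 6)/6 = 24/6 = 4; σ²_Staging deploy = ((6−2)/6)² = 0.444
te_Load testing = (6 + 4·11 + 16)/6 = 66/6 = 11; σ²_Load testing = ((16−6)/6)² = 2.778
te_Documentation = (3 + 4·6 + 15)/6 = 42/6 = 7; σ²_Documentation = ((15−3)/6)² = 4.000
te_Release notes = (9 + 4·13 + 17)/6 = 78/6 = 13; σ²_Release notes = ((17−9)/6)² = 1.778

Forward pass:
ES_Code review = 0; EF_Code review = 6
ES_Security audit = 0; EF_Security audit = 4
ES_Staging deploy = max(EF_Code review=6, EF_Security audit=4) = 6; EF_Staging deploy = 6+4 = 10
ES_Load testing = max(EF_Code review=6, EF_Security audit=4) = 6; EF_Load testing = 6+11 = 17
ES_Documentation = 6; EF_Documentation = 6+7 = 13
ES_Release notes = max(EF_Staging deploy=10, EF_Load testing=17, EF_Documentation=13) = 17; EF_Release notes = 17+13 = 30
Expected project duration μ = 30 days. Critical path: Code review → Load testing → Release notes.

Variance along critical path = 0.111 + 2.778 + 1.778 = 4.667
σ = √4.667 = 2.160 days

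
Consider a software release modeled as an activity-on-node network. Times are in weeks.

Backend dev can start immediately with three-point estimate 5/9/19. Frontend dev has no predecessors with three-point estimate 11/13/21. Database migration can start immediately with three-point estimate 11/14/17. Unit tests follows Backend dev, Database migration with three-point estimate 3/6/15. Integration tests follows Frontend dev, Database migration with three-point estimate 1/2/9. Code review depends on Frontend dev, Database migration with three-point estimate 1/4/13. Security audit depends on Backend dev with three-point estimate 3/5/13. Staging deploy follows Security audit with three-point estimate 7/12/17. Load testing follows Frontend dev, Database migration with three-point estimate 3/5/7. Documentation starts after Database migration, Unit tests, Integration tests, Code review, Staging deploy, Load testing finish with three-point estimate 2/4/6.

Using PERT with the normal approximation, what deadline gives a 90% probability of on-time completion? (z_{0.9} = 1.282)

36.3 weeks

te_Backend dev = (5 + 4·9 + 19)/6 = 60/6 = 10; σ²_Backend dev = ((19−5)/6)² = 5.444
te_Frontend dev = (11 + 4·13 + 21)/6 = 84/6 = 14; σ²_Frontend dev = ((21−11)/6)² = 2.778
te_Database migration = (11 + 4·14 + 17)/6 = 84/6 = 14; σ²_Database migration = ((17−11)/6)² = 1.000
te_Unit tests = (3 + 4·6 + 15)/6 = 42/6 = 7; σ²_Unit tests = ((15−3)/6)² = 4.000
te_Integration tests = (1 + 4·2 + 9)/6 = 18/6 = 3; σ²_Integration tests = ((9−1)/6)² = 1.778
te_Code review = (1 + 4·4 + 13)/6 = 30/6 = 5; σ²_Code review = ((13−1)/6)² = 4.000
te_Security audit = (3 + 4·5 + 13)/6 = 36/6 = 6; σ²_Security audit = ((13−3)/6)² = 2.778
te_Staging deploy = (7 + 4·12 + 17)/6 = 72/6 = 12; σ²_Staging deploy = ((17−7)/6)² = 2.778
te_Load testing = (3 + 4·5 + 7)/6 = 30/6 = 5; σ²_Load testing = ((7−3)/6)² = 0.444
te_Documentation = (2 + 4·4 + 6)/6 = 24/6 = 4; σ²_Documentation = ((6−2)/6)² = 0.444

Forward pass:
ES_Backend dev = 0; EF_Backend dev = 10
ES_Frontend dev = 0; EF_Frontend dev = 14
ES_Database migration = 0; EF_Database migration = 14
ES_Unit tests = max(EF_Backend dev=10, EF_Database migration=14) = 14; EF_Unit tests = 14+7 = 21
ES_Integration tests = max(EF_Frontend dev=14, EF_Database migration=14) = 14; EF_Integration tests = 14+3 = 17
ES_Code review = max(EF_Frontend dev=14, EF_Database migration=14) = 14; EF_Code review = 14+5 = 19
ES_Security audit = 10; EF_Security audit = 10+6 = 16
ES_Staging deploy = 16; EF_Staging deploy = 16+12 = 28
ES_Load testing = max(EF_Frontend dev=14, EF_Database migration=14) = 14; EF_Load testing = 14+5 = 19
ES_Documentation = max(EF_Database migration=14, EF_Unit tests=21, EF_Integration tests=17, EF_Code review=19, EF_Staging deploy=28, EF_Load testing=19) = 28; EF_Documentation = 28+4 = 32
Expected project duration μ = 32 weeks. Critical path: Backend dev → Security audit → Staging deploy → Documentation.

Variance along critical path = 5.444 + 2.778 + 2.778 + 0.444 = 11.444; σ = 3.383 weeks.
D = μ + z·σ = 32 + 1.282·3.383 = 36.3 weeks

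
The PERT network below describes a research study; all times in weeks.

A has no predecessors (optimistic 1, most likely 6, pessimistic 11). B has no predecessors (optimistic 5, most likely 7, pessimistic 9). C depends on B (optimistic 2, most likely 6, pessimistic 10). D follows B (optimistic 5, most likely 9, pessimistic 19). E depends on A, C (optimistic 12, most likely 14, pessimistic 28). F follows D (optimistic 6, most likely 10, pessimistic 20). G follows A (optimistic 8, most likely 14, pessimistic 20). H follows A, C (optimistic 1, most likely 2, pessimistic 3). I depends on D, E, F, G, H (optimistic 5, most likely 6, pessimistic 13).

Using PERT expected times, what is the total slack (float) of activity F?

te_A = (1 + 4·6 + 11)/6 = 36/6 = 6
te_B = (5 + 4·7 + 9)/6 = 42/6 = 7
te_C = (2 + 4·6 + 10)/6 = 36/6 = 6
te_D = (5 + 4·9 + 19)/6 = 60/6 = 10
te_E = (12 + 4·14 + 28)/6 = 96/6 = 16
te_F = (6 + 4·10 + 20)/6 = 66/6 = 11
te_G = (8 + 4·14 + 20)/6 = 84/6 = 14
te_H = (1 + 4·2 + 3)/6 = 12/6 = 2
te_I = (5 + 4·6 + 13)/6 = 42/6 = 7

Forward pass:
ES_A = 0; EF_A = 6
ES_B = 0; EF_B = 7
ES_C = 7; EF_C = 7+6 = 13
ES_D = 7; EF_D = 7+10 = 17
ES_E = max(EF_A=6, EF_C=13) = 13; EF_E = 13+16 = 29
ES_F = 17; EF_F = 17+11 = 28
ES_G = 6; EF_G = 6+14 = 20
ES_H = max(EF_A=6, EF_C=13) = 13; EF_H = 13+2 = 15
ES_I = max(EF_D=17, EF_E=29, EF_F=28, EF_G=20, EF_H=15) = 29; EF_I = 29+7 = 36
Expected project duration μ = 36 weeks. Critical path: B → C → E → I.

Backward pass:
LF_I = 36; LS_I = 36−7 = 29
LF_H = LS_I = 29; LS_H = 29−2 = 27
LF_G = LS_I = 29; LS_G = 29−14 = 15
LF_F = LS_I = 29; LS_F = 29−11 = 18
LF_E = LS_I = 29; LS_E = 29−16 = 13
LF_D = min(LS_F=18, LS_I=29) = 18; LS_D = 18−10 = 8
LF_C = min(LS_E=13, LS_H=27) = 13; LS_C = 13−6 = 7
LF_B = min(LS_C=7, LS_D=8) = 7; LS_B = 7−7 = 0
LF_A = min(LS_E=13, LS_G=15, LS_H=27) = 13; LS_A = 13−6 = 7
Slack_F = LS_F − ES_F = 18 − 17 = 1

1 weeks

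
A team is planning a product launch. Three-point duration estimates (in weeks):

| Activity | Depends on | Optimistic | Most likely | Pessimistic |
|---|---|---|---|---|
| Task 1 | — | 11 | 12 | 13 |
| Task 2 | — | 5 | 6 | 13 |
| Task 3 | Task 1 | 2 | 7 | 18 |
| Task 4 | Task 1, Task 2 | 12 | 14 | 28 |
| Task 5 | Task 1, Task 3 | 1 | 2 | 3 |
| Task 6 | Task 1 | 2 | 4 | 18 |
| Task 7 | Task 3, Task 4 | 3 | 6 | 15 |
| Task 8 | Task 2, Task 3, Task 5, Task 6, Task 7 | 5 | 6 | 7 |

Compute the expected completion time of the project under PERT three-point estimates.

te_Task 1 = (11 + 4·12 + 13)/6 = 72/6 = 12
te_Task 2 = (5 + 4·6 + 13)/6 = 42/6 = 7
te_Task 3 = (2 + 4·7 + 18)/6 = 48/6 = 8
te_Task 4 = (12 + 4·14 + 28)/6 = 96/6 = 16
te_Task 5 = (1 + 4·2 + 3)/6 = 12/6 = 2
te_Task 6 = (2 + 4·4 + 18)/6 = 36/6 = 6
te_Task 7 = (3 + 4·6 + 15)/6 = 42/6 = 7
te_Task 8 = (5 + 4·6 + 7)/6 = 36/6 = 6

Forward pass:
ES_Task 1 = 0; EF_Task 1 = 12
ES_Task 2 = 0; EF_Task 2 = 7
ES_Task 3 = 12; EF_Task 3 = 12+8 = 20
ES_Task 4 = max(EF_Task 1=12, EF_Task 2=7) = 12; EF_Task 4 = 12+16 = 28
ES_Task 5 = max(EF_Task 1=12, EF_Task 3=20) = 20; EF_Task 5 = 20+2 = 22
ES_Task 6 = 12; EF_Task 6 = 12+6 = 18
ES_Task 7 = max(EF_Task 3=20, EF_Task 4=28) = 28; EF_Task 7 = 28+7 = 35
ES_Task 8 = max(EF_Task 2=7, EF_Task 3=20, EF_Task 5=22, EF_Task 6=18, EF_Task 7=35) = 35; EF_Task 8 = 35+6 = 41
Expected project duration μ = 41 weeks. Critical path: Task 1 → Task 4 → Task 7 → Task 8.

41 weeks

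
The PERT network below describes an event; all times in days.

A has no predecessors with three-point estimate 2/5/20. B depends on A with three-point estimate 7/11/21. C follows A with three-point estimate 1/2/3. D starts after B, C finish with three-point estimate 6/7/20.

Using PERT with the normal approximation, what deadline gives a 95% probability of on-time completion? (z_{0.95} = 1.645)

te_A = (2 + 4·5 + 20)/6 = 42/6 = 7; σ²_A = ((20−2)/6)² = 9.000
te_B = (7 + 4·11 + 21)/6 = 72/6 = 12; σ²_B = ((21−7)/6)² = 5.444
te_C = (1 + 4·2 + 3)/6 = 12/6 = 2; σ²_C = ((3−1)/6)² = 0.111
te_D = (6 + 4·7 + 20)/6 = 54/6 = 9; σ²_D = ((20−6)/6)² = 5.444

Forward pass:
ES_A = 0; EF_A = 7
ES_B = 7; EF_B = 7+12 = 19
ES_C = 7; EF_C = 7+2 = 9
ES_D = max(EF_B=19, EF_C=9) = 19; EF_D = 19+9 = 28
Expected project duration μ = 28 days. Critical path: A → B → D.

Variance along critical path = 9.000 + 5.444 + 5.444 = 19.889; σ = 4.460 days.
D = μ + z·σ = 28 + 1.645·4.460 = 35.3 days

35.3 days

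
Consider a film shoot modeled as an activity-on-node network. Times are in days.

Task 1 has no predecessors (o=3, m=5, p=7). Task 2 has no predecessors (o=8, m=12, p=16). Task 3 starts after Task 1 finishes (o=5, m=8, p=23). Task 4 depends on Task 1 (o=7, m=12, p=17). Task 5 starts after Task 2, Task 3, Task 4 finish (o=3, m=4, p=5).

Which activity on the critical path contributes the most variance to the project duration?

te_Task 1 = (3 + 4·5 + 7)/6 = 30/6 = 5; σ²_Task 1 = ((7−3)/6)² = 0.444
te_Task 2 = (8 + 4·12 + 16)/6 = 72/6 = 12; σ²_Task 2 = ((16−8)/6)² = 1.778
te_Task 3 = (5 + 4·8 + 23)/6 = 60/6 = 10; σ²_Task 3 = ((23−5)/6)² = 9.000
te_Task 4 = (7 + 4·12 + 17)/6 = 72/6 = 12; σ²_Task 4 = ((17−7)/6)² = 2.778
te_Task 5 = (3 + 4·4 + 5)/6 = 24/6 = 4; σ²_Task 5 = ((5−3)/6)² = 0.111

Forward pass:
ES_Task 1 = 0; EF_Task 1 = 5
ES_Task 2 = 0; EF_Task 2 = 12
ES_Task 3 = 5; EF_Task 3 = 5+10 = 15
ES_Task 4 = 5; EF_Task 4 = 5+12 = 17
ES_Task 5 = max(EF_Task 2=12, EF_Task 3=15, EF_Task 4=17) = 17; EF_Task 5 = 17+4 = 21
Expected project duration μ = 21 days. Critical path: Task 1 → Task 4 → Task 5.

Variances on critical path: σ²_Task 1=0.444, σ²_Task 4=2.778, σ²_Task 5=0.111.
Largest is σ²_Task 4 = 2.778.

Task 4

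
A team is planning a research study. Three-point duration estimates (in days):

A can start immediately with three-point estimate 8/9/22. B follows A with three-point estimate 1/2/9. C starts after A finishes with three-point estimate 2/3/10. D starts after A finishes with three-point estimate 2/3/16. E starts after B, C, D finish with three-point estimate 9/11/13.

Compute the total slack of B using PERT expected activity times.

te_A = (8 + 4·9 + 22)/6 = 66/6 = 11
te_B = (1 + 4·2 + 9)/6 = 18/6 = 3
te_C = (2 + 4·3 + 10)/6 = 24/6 = 4
te_D = (2 + 4·3 + 16)/6 = 30/6 = 5
te_E = (9 + 4·11 + 13)/6 = 66/6 = 11

Forward pass:
ES_A = 0; EF_A = 11
ES_B = 11; EF_B = 11+3 = 14
ES_C = 11; EF_C = 11+4 = 15
ES_D = 11; EF_D = 11+5 = 16
ES_E = max(EF_B=14, EF_C=15, EF_D=16) = 16; EF_E = 16+11 = 27
Expected project duration μ = 27 days. Critical path: A → D → E.

Backward pass:
LF_E = 27; LS_E = 27−11 = 16
LF_D = LS_E = 16; LS_D = 16−5 = 11
LF_C = LS_E = 16; LS_C = 16−4 = 12
LF_B = LS_E = 16; LS_B = 16−3 = 13
LF_A = min(LS_B=13, LS_C=12, LS_D=11) = 11; LS_A = 11−11 = 0
Slack_B = LS_B − ES_B = 13 − 11 = 2

2 days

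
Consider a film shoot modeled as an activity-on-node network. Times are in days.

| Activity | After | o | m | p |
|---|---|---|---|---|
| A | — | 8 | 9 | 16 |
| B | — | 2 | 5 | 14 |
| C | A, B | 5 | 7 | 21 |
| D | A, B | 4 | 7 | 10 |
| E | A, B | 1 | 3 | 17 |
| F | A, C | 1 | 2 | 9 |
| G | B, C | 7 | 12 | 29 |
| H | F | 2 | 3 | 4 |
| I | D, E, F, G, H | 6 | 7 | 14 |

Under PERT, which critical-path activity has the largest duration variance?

te_A = (8 + 4·9 + 16)/6 = 60/6 = 10; σ²_A = ((16−8)/6)² = 1.778
te_B = (2 + 4·5 + 14)/6 = 36/6 = 6; σ²_B = ((14−2)/6)² = 4.000
te_C = (5 + 4·7 + 21)/6 = 54/6 = 9; σ²_C = ((21−5)/6)² = 7.111
te_D = (4 + 4·7 + 10)/6 = 42/6 = 7; σ²_D = ((10−4)/6)² = 1.000
te_E = (1 + 4·3 + 17)/6 = 30/6 = 5; σ²_E = ((17−1)/6)² = 7.111
te_F = (1 + 4·2 + 9)/6 = 18/6 = 3; σ²_F = ((9−1)/6)² = 1.778
te_G = (7 + 4·12 + 29)/6 = 84/6 = 14; σ²_G = ((29−7)/6)² = 13.444
te_H = (2 + 4·3 + 4)/6 = 18/6 = 3; σ²_H = ((4−2)/6)² = 0.111
te_I = (6 + 4·7 + 14)/6 = 48/6 = 8; σ²_I = ((14−6)/6)² = 1.778

Forward pass:
ES_A = 0; EF_A = 10
ES_B = 0; EF_B = 6
ES_C = max(EF_A=10, EF_B=6) = 10; EF_C = 10+9 = 19
ES_D = max(EF_A=10, EF_B=6) = 10; EF_D = 10+7 = 17
ES_E = max(EF_A=10, EF_B=6) = 10; EF_E = 10+5 = 15
ES_F = max(EF_A=10, EF_C=19) = 19; EF_F = 19+3 = 22
ES_G = max(EF_B=6, EF_C=19) = 19; EF_G = 19+14 = 33
ES_H = 22; EF_H = 22+3 = 25
ES_I = max(EF_D=17, EF_E=15, EF_F=22, EF_G=33, EF_H=25) = 33; EF_I = 33+8 = 41
Expected project duration μ = 41 days. Critical path: A → C → G → I.

Variances on critical path: σ²_A=1.778, σ²_C=7.111, σ²_G=13.444, σ²_I=1.778.
Largest is σ²_G = 13.444.

G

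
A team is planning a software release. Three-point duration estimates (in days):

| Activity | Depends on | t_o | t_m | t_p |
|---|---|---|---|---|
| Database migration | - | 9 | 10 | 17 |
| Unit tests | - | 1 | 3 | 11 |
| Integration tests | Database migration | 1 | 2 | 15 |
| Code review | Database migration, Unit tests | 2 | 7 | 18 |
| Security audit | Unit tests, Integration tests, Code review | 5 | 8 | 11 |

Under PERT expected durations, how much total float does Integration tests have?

te_Database migration = (9 + 4·10 + 17)/6 = 66/6 = 11
te_Unit tests = (1 + 4·3 + 11)/6 = 24/6 = 4
te_Integration tests = (1 + 4·2 + 15)/6 = 24/6 = 4
te_Code review = (2 + 4·7 + 18)/6 = 48/6 = 8
te_Security audit = (5 + 4·8 + 11)/6 = 48/6 = 8

Forward pass:
ES_Database migration = 0; EF_Database migration = 11
ES_Unit tests = 0; EF_Unit tests = 4
ES_Integration tests = 11; EF_Integration tests = 11+4 = 15
ES_Code review = max(EF_Database migration=11, EF_Unit tests=4) = 11; EF_Code review = 11+8 = 19
ES_Security audit = max(EF_Unit tests=4, EF_Integration tests=15, EF_Code review=19) = 19; EF_Security audit = 19+8 = 27
Expected project duration μ = 27 days. Critical path: Database migration → Code review → Security audit.

Backward pass:
LF_Security audit = 27; LS_Security audit = 27−8 = 19
LF_Code review = LS_Security audit = 19; LS_Code review = 19−8 = 11
LF_Integration tests = LS_Security audit = 19; LS_Integration tests = 19−4 = 15
LF_Unit tests = min(LS_Code review=11, LS_Security audit=19) = 11; LS_Unit tests = 11−4 = 7
LF_Database migration = min(LS_Integration tests=15, LS_Code review=11) = 11; LS_Database migration = 11−11 = 0
Slack_Integration tests = LS_Integration tests − ES_Integration tests = 15 − 11 = 4

4 days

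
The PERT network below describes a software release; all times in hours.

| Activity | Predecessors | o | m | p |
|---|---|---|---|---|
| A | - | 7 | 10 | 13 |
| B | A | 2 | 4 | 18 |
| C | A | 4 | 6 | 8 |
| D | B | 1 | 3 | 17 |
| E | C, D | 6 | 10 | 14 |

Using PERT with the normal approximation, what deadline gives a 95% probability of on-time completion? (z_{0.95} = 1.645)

te_A = (7 + 4·10 + 13)/6 = 60/6 = 10; σ²_A = ((13−7)/6)² = 1.000
te_B = (2 + 4·4 + 18)/6 = 36/6 = 6; σ²_B = ((18−2)/6)² = 7.111
te_C = (4 + 4·6 + 8)/6 = 36/6 = 6; σ²_C = ((8−4)/6)² = 0.444
te_D = (1 + 4·3 + 17)/6 = 30/6 = 5; σ²_D = ((17−1)/6)² = 7.111
te_E = (6 + 4·10 + 14)/6 = 60/6 = 10; σ²_E = ((14−6)/6)² = 1.778

Forward pass:
ES_A = 0; EF_A = 10
ES_B = 10; EF_B = 10+6 = 16
ES_C = 10; EF_C = 10+6 = 16
ES_D = 16; EF_D = 16+5 = 21
ES_E = max(EF_C=16, EF_D=21) = 21; EF_E = 21+10 = 31
Expected project duration μ = 31 hours. Critical path: A → B → D → E.

Variance along critical path = 1.000 + 7.111 + 7.111 + 1.778 = 17.000; σ = 4.123 hours.
D = μ + z·σ = 31 + 1.645·4.123 = 37.8 hours

37.8 hours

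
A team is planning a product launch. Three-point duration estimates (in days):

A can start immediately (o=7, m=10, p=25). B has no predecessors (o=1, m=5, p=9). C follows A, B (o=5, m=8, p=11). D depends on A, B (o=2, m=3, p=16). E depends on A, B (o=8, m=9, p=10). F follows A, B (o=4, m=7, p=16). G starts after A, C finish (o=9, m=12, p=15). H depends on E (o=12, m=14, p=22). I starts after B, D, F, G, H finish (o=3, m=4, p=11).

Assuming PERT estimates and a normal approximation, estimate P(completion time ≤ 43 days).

0.706

te_A = (7 + 4·10 + 25)/6 = 72/6 = 12; σ²_A = ((25−7)/6)² = 9.000
te_B = (1 + 4·5 + 9)/6 = 30/6 = 5; σ²_B = ((9−1)/6)² = 1.778
te_C = (5 + 4·8 + 11)/6 = 48/6 = 8; σ²_C = ((11−5)/6)² = 1.000
te_D = (2 + 4·3 + 16)/6 = 30/6 = 5; σ²_D = ((16−2)/6)² = 5.444
te_E = (8 + 4·9 + 10)/6 = 54/6 = 9; σ²_E = ((10−8)/6)² = 0.111
te_F = (4 + 4·7 + 16)/6 = 48/6 = 8; σ²_F = ((16−4)/6)² = 4.000
te_G = (9 + 4·12 + 15)/6 = 72/6 = 12; σ²_G = ((15−9)/6)² = 1.000
te_H = (12 + 4·14 + 22)/6 = 90/6 = 15; σ²_H = ((22−12)/6)² = 2.778
te_I = (3 + 4·4 + 11)/6 = 30/6 = 5; σ²_I = ((11−3)/6)² = 1.778

Forward pass:
ES_A = 0; EF_A = 12
ES_B = 0; EF_B = 5
ES_C = max(EF_A=12, EF_B=5) = 12; EF_C = 12+8 = 20
ES_D = max(EF_A=12, EF_B=5) = 12; EF_D = 12+5 = 17
ES_E = max(EF_A=12, EF_B=5) = 12; EF_E = 12+9 = 21
ES_F = max(EF_A=12, EF_B=5) = 12; EF_F = 12+8 = 20
ES_G = max(EF_A=12, EF_C=20) = 20; EF_G = 20+12 = 32
ES_H = 21; EF_H = 21+15 = 36
ES_I = max(EF_B=5, EF_D=17, EF_F=20, EF_G=32, EF_H=36) = 36; EF_I = 36+5 = 41
Expected project duration μ = 41 days. Critical path: A → E → H → I.

Variance along critical path = 9.000 + 0.111 + 2.778 + 1.778 = 13.667; σ = √13.667 = 3.697 days.
Z = (43 − 41) / 3.697 = 0.541
P(T ≤ 43) = Φ(0.541) ≈ 0.706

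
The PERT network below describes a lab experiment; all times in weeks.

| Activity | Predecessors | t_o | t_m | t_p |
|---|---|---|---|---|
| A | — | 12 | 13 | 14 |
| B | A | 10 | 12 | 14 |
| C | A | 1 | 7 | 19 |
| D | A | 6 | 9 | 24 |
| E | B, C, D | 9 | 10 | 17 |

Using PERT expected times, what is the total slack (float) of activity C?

te_A = (12 + 4·13 + 14)/6 = 78/6 = 13
te_B = (10 + 4·12 + 14)/6 = 72/6 = 12
te_C = (1 + 4·7 + 19)/6 = 48/6 = 8
te_D = (6 + 4·9 + 24)/6 = 66/6 = 11
te_E = (9 + 4·10 + 17)/6 = 66/6 = 11

Forward pass:
ES_A = 0; EF_A = 13
ES_B = 13; EF_B = 13+12 = 25
ES_C = 13; EF_C = 13+8 = 21
ES_D = 13; EF_D = 13+11 = 24
ES_E = max(EF_B=25, EF_C=21, EF_D=24) = 25; EF_E = 25+11 = 36
Expected project duration μ = 36 weeks. Critical path: A → B → E.

Backward pass:
LF_E = 36; LS_E = 36−11 = 25
LF_D = LS_E = 25; LS_D = 25−11 = 14
LF_C = LS_E = 25; LS_C = 25−8 = 17
LF_B = LS_E = 25; LS_B = 25−12 = 13
LF_A = min(LS_B=13, LS_C=17, LS_D=14) = 13; LS_A = 13−13 = 0
Slack_C = LS_C − ES_C = 17 − 13 = 4

4 weeks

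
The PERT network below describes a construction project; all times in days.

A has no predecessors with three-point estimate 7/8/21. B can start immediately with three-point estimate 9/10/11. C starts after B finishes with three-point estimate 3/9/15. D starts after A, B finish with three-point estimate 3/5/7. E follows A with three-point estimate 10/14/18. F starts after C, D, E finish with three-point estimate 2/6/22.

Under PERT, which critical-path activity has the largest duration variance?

te_A = (7 + 4·8 + 21)/6 = 60/6 = 10; σ²_A = ((21−7)/6)² = 5.444
te_B = (9 + 4·10 + 11)/6 = 60/6 = 10; σ²_B = ((11−9)/6)² = 0.111
te_C = (3 + 4·9 + 15)/6 = 54/6 = 9; σ²_C = ((15−3)/6)² = 4.000
te_D = (3 + 4·5 + 7)/6 = 30/6 = 5; σ²_D = ((7−3)/6)² = 0.444
te_E = (10 + 4·14 + 18)/6 = 84/6 = 14; σ²_E = ((18−10)/6)² = 1.778
te_F = (2 + 4·6 + 22)/6 = 48/6 = 8; σ²_F = ((22−2)/6)² = 11.111

Forward pass:
ES_A = 0; EF_A = 10
ES_B = 0; EF_B = 10
ES_C = 10; EF_C = 10+9 = 19
ES_D = max(EF_A=10, EF_B=10) = 10; EF_D = 10+5 = 15
ES_E = 10; EF_E = 10+14 = 24
ES_F = max(EF_C=19, EF_D=15, EF_E=24) = 24; EF_F = 24+8 = 32
Expected project duration μ = 32 days. Critical path: A → E → F.

Variances on critical path: σ²_A=5.444, σ²_E=1.778, σ²_F=11.111.
Largest is σ²_F = 11.111.

F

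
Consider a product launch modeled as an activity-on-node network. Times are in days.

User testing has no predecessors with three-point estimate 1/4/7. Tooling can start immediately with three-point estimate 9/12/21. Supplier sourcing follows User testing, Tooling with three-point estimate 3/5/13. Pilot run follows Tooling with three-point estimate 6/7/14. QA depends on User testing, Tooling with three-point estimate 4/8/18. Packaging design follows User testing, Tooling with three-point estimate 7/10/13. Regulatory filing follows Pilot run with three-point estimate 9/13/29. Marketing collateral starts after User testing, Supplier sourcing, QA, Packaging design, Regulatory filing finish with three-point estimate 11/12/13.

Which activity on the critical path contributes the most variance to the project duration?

Regulatory filing

te_User testing = (1 + 4·4 + 7)/6 = 24/6 = 4; σ²_User testing = ((7−1)/6)² = 1.000
te_Tooling = (9 + 4·12 + 21)/6 = 78/6 = 13; σ²_Tooling = ((21−9)/6)² = 4.000
te_Supplier sourcing = (3 + 4·5 + 13)/6 = 36/6 = 6; σ²_Supplier sourcing = ((13−3)/6)² = 2.778
te_Pilot run = (6 + 4·7 + 14)/6 = 48/6 = 8; σ²_Pilot run = ((14−6)/6)² = 1.778
te_QA = (4 + 4·8 + 18)/6 = 54/6 = 9; σ²_QA = ((18−4)/6)² = 5.444
te_Packaging design = (7 + 4·10 + 13)/6 = 60/6 = 10; σ²_Packaging design = ((13−7)/6)² = 1.000
te_Regulatory filing = (9 + 4·13 + 29)/6 = 90/6 = 15; σ²_Regulatory filing = ((29−9)/6)² = 11.111
te_Marketing collateral = (11 + 4·12 + 13)/6 = 72/6 = 12; σ²_Marketing collateral = ((13−11)/6)² = 0.111

Forward pass:
ES_User testing = 0; EF_User testing = 4
ES_Tooling = 0; EF_Tooling = 13
ES_Supplier sourcing = max(EF_User testing=4, EF_Tooling=13) = 13; EF_Supplier sourcing = 13+6 = 19
ES_Pilot run = 13; EF_Pilot run = 13+8 = 21
ES_QA = max(EF_User testing=4, EF_Tooling=13) = 13; EF_QA = 13+9 = 22
ES_Packaging design = max(EF_User testing=4, EF_Tooling=13) = 13; EF_Packaging design = 13+10 = 23
ES_Regulatory filing = 21; EF_Regulatory filing = 21+15 = 36
ES_Marketing collateral = max(EF_User testing=4, EF_Supplier sourcing=19, EF_QA=22, EF_Packaging design=23, EF_Regulatory filing=36) = 36; EF_Marketing collateral = 36+12 = 48
Expected project duration μ = 48 days. Critical path: Tooling → Pilot run → Regulatory filing → Marketing collateral.

Variances on critical path: σ²_Tooling=4.000, σ²_Pilot run=1.778, σ²_Regulatory filing=11.111, σ²_Marketing collateral=0.111.
Largest is σ²_Regulatory filing = 11.111.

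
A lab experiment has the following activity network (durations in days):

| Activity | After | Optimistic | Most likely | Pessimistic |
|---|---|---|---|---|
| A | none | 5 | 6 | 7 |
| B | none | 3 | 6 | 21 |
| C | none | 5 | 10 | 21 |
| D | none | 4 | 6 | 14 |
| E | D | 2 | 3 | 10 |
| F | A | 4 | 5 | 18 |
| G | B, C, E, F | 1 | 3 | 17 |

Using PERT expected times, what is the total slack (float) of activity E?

te_A = (5 + 4·6 + 7)/6 = 36/6 = 6
te_B = (3 + 4·6 + 21)/6 = 48/6 = 8
te_C = (5 + 4·10 + 21)/6 = 66/6 = 11
te_D = (4 + 4·6 + 14)/6 = 42/6 = 7
te_E = (2 + 4·3 + 10)/6 = 24/6 = 4
te_F = (4 + 4·5 + 18)/6 = 42/6 = 7
te_G = (1 + 4·3 + 17)/6 = 30/6 = 5

Forward pass:
ES_A = 0; EF_A = 6
ES_B = 0; EF_B = 8
ES_C = 0; EF_C = 11
ES_D = 0; EF_D = 7
ES_E = 7; EF_E = 7+4 = 11
ES_F = 6; EF_F = 6+7 = 13
ES_G = max(EF_B=8, EF_C=11, EF_E=11, EF_F=13) = 13; EF_G = 13+5 = 18
Expected project duration μ = 18 days. Critical path: A → F → G.

Backward pass:
LF_G = 18; LS_G = 18−5 = 13
LF_F = LS_G = 13; LS_F = 13−7 = 6
LF_E = LS_G = 13; LS_E = 13−4 = 9
LF_D = LS_E = 9; LS_D = 9−7 = 2
LF_C = LS_G = 13; LS_C = 13−11 = 2
LF_B = LS_G = 13; LS_B = 13−8 = 5
LF_A = LS_F = 6; LS_A = 6−6 = 0
Slack_E = LS_E − ES_E = 9 − 7 = 2

2 days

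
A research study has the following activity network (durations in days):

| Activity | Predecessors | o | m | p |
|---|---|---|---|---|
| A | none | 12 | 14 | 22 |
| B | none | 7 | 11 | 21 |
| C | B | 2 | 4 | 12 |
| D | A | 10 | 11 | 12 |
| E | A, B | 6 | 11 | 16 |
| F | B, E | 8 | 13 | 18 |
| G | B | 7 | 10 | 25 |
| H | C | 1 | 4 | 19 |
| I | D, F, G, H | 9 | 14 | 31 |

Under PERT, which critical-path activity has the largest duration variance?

I

te_A = (12 + 4·14 + 22)/6 = 90/6 = 15; σ²_A = ((22−12)/6)² = 2.778
te_B = (7 + 4·11 + 21)/6 = 72/6 = 12; σ²_B = ((21−7)/6)² = 5.444
te_C = (2 + 4·4 + 12)/6 = 30/6 = 5; σ²_C = ((12−2)/6)² = 2.778
te_D = (10 + 4·11 + 12)/6 = 66/6 = 11; σ²_D = ((12−10)/6)² = 0.111
te_E = (6 + 4·11 + 16)/6 = 66/6 = 11; σ²_E = ((16−6)/6)² = 2.778
te_F = (8 + 4·13 + 18)/6 = 78/6 = 13; σ²_F = ((18−8)/6)² = 2.778
te_G = (7 + 4·10 + 25)/6 = 72/6 = 12; σ²_G = ((25−7)/6)² = 9.000
te_H = (1 + 4·4 + 19)/6 = 36/6 = 6; σ²_H = ((19−1)/6)² = 9.000
te_I = (9 + 4·14 + 31)/6 = 96/6 = 16; σ²_I = ((31−9)/6)² = 13.444

Forward pass:
ES_A = 0; EF_A = 15
ES_B = 0; EF_B = 12
ES_C = 12; EF_C = 12+5 = 17
ES_D = 15; EF_D = 15+11 = 26
ES_E = max(EF_A=15, EF_B=12) = 15; EF_E = 15+11 = 26
ES_F = max(EF_B=12, EF_E=26) = 26; EF_F = 26+13 = 39
ES_G = 12; EF_G = 12+12 = 24
ES_H = 17; EF_H = 17+6 = 23
ES_I = max(EF_D=26, EF_F=39, EF_G=24, EF_H=23) = 39; EF_I = 39+16 = 55
Expected project duration μ = 55 days. Critical path: A → E → F → I.

Variances on critical path: σ²_A=2.778, σ²_E=2.778, σ²_F=2.778, σ²_I=13.444.
Largest is σ²_I = 13.444.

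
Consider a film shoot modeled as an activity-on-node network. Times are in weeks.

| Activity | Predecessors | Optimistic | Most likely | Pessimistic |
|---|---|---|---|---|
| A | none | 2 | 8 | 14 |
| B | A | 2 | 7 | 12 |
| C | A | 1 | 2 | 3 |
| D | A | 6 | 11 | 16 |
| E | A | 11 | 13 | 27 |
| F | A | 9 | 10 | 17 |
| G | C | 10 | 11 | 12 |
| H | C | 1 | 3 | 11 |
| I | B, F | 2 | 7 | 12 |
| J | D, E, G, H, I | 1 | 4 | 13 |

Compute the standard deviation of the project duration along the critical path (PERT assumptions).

te_A = (2 + 4·8 + 14)/6 = 48/6 = 8; σ²_A = ((14−2)/6)² = 4.000
te_B = (2 + 4·7 + 12)/6 = 42/6 = 7; σ²_B = ((12−2)/6)² = 2.778
te_C = (1 + 4·2 + 3)/6 = 12/6 = 2; σ²_C = ((3−1)/6)² = 0.111
te_D = (6 + 4·11 + 16)/6 = 66/6 = 11; σ²_D = ((16−6)/6)² = 2.778
te_E = (11 + 4·13 + 27)/6 = 90/6 = 15; σ²_E = ((27−11)/6)² = 7.111
te_F = (9 + 4·10 + 17)/6 = 66/6 = 11; σ²_F = ((17−9)/6)² = 1.778
te_G = (10 + 4·11 + 12)/6 = 66/6 = 11; σ²_G = ((12−10)/6)² = 0.111
te_H = (1 + 4·3 + 11)/6 = 24/6 = 4; σ²_H = ((11−1)/6)² = 2.778
te_I = (2 + 4·7 + 12)/6 = 42/6 = 7; σ²_I = ((12−2)/6)² = 2.778
te_J = (1 + 4·4 + 13)/6 = 30/6 = 5; σ²_J = ((13−1)/6)² = 4.000

Forward pass:
ES_A = 0; EF_A = 8
ES_B = 8; EF_B = 8+7 = 15
ES_C = 8; EF_C = 8+2 = 10
ES_D = 8; EF_D = 8+11 = 19
ES_E = 8; EF_E = 8+15 = 23
ES_F = 8; EF_F = 8+11 = 19
ES_G = 10; EF_G = 10+11 = 21
ES_H = 10; EF_H = 10+4 = 14
ES_I = max(EF_B=15, EF_F=19) = 19; EF_I = 19+7 = 26
ES_J = max(EF_D=19, EF_E=23, EF_G=21, EF_H=14, EF_I=26) = 26; EF_J = 26+5 = 31
Expected project duration μ = 31 weeks. Critical path: A → F → I → J.

Variance along critical path = 4.000 + 1.778 + 2.778 + 4.000 = 12.556
σ = √12.556 = 3.543 weeks

3.54 weeks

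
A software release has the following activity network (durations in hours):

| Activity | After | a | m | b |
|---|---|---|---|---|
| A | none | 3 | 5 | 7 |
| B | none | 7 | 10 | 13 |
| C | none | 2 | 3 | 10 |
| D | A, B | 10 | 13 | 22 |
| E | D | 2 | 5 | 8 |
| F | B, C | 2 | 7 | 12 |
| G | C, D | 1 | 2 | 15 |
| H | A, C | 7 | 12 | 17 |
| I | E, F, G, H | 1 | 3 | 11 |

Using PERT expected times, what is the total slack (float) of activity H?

12 hours

te_A = (3 + 4·5 + 7)/6 = 30/6 = 5
te_B = (7 + 4·10 + 13)/6 = 60/6 = 10
te_C = (2 + 4·3 + 10)/6 = 24/6 = 4
te_D = (10 + 4·13 + 22)/6 = 84/6 = 14
te_E = (2 + 4·5 + 8)/6 = 30/6 = 5
te_F = (2 + 4·7 + 12)/6 = 42/6 = 7
te_G = (1 + 4·2 + 15)/6 = 24/6 = 4
te_H = (7 + 4·12 + 17)/6 = 72/6 = 12
te_I = (1 + 4·3 + 11)/6 = 24/6 = 4

Forward pass:
ES_A = 0; EF_A = 5
ES_B = 0; EF_B = 10
ES_C = 0; EF_C = 4
ES_D = max(EF_A=5, EF_B=10) = 10; EF_D = 10+14 = 24
ES_E = 24; EF_E = 24+5 = 29
ES_F = max(EF_B=10, EF_C=4) = 10; EF_F = 10+7 = 17
ES_G = max(EF_C=4, EF_D=24) = 24; EF_G = 24+4 = 28
ES_H = max(EF_A=5, EF_C=4) = 5; EF_H = 5+12 = 17
ES_I = max(EF_E=29, EF_F=17, EF_G=28, EF_H=17) = 29; EF_I = 29+4 = 33
Expected project duration μ = 33 hours. Critical path: B → D → E → I.

Backward pass:
LF_I = 33; LS_I = 33−4 = 29
LF_H = LS_I = 29; LS_H = 29−12 = 17
LF_G = LS_I = 29; LS_G = 29−4 = 25
LF_F = LS_I = 29; LS_F = 29−7 = 22
LF_E = LS_I = 29; LS_E = 29−5 = 24
LF_D = min(LS_E=24, LS_G=25) = 24; LS_D = 24−14 = 10
LF_C = min(LS_F=22, LS_G=25, LS_H=17) = 17; LS_C = 17−4 = 13
LF_B = min(LS_D=10, LS_F=22) = 10; LS_B = 10−10 = 0
LF_A = min(LS_D=10, LS_H=17) = 10; LS_A = 10−5 = 5
Slack_H = LS_H − ES_H = 17 − 5 = 12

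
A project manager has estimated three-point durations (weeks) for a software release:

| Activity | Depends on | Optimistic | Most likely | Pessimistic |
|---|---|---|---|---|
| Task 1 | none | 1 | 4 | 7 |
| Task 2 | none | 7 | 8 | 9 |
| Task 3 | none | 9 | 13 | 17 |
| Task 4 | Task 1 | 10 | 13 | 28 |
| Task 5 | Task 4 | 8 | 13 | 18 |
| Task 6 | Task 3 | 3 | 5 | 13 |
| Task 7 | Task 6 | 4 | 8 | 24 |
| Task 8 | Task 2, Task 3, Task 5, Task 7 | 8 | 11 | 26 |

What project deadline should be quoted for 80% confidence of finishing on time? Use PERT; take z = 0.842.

48.9 weeks

te_Task 1 = (1 + 4·4 + 7)/6 = 24/6 = 4; σ²_Task 1 = ((7−1)/6)² = 1.000
te_Task 2 = (7 + 4·8 + 9)/6 = 48/6 = 8; σ²_Task 2 = ((9−7)/6)² = 0.111
te_Task 3 = (9 + 4·13 + 17)/6 = 78/6 = 13; σ²_Task 3 = ((17−9)/6)² = 1.778
te_Task 4 = (10 + 4·13 + 28)/6 = 90/6 = 15; σ²_Task 4 = ((28−10)/6)² = 9.000
te_Task 5 = (8 + 4·13 + 18)/6 = 78/6 = 13; σ²_Task 5 = ((18−8)/6)² = 2.778
te_Task 6 = (3 + 4·5 + 13)/6 = 36/6 = 6; σ²_Task 6 = ((13−3)/6)² = 2.778
te_Task 7 = (4 + 4·8 + 24)/6 = 60/6 = 10; σ²_Task 7 = ((24−4)/6)² = 11.111
te_Task 8 = (8 + 4·11 + 26)/6 = 78/6 = 13; σ²_Task 8 = ((26−8)/6)² = 9.000

Forward pass:
ES_Task 1 = 0; EF_Task 1 = 4
ES_Task 2 = 0; EF_Task 2 = 8
ES_Task 3 = 0; EF_Task 3 = 13
ES_Task 4 = 4; EF_Task 4 = 4+15 = 19
ES_Task 5 = 19; EF_Task 5 = 19+13 = 32
ES_Task 6 = 13; EF_Task 6 = 13+6 = 19
ES_Task 7 = 19; EF_Task 7 = 19+10 = 29
ES_Task 8 = max(EF_Task 2=8, EF_Task 3=13, EF_Task 5=32, EF_Task 7=29) = 32; EF_Task 8 = 32+13 = 45
Expected project duration μ = 45 weeks. Critical path: Task 1 → Task 4 → Task 5 → Task 8.

Variance along critical path = 1.000 + 9.000 + 2.778 + 9.000 = 21.778; σ = 4.667 weeks.
D = μ + z·σ = 45 + 0.842·4.667 = 48.9 weeks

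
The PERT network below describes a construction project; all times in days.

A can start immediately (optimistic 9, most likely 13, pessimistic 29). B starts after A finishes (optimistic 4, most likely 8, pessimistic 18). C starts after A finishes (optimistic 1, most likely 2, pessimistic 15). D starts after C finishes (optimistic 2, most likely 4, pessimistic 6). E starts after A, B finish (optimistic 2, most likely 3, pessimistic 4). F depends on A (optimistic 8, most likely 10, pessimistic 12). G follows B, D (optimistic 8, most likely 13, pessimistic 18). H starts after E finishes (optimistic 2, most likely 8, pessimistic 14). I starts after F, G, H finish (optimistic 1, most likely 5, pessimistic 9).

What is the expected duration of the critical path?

te_A = (9 + 4·13 + 29)/6 = 90/6 = 15
te_B = (4 + 4·8 + 18)/6 = 54/6 = 9
te_C = (1 + 4·2 + 15)/6 = 24/6 = 4
te_D = (2 + 4·4 + 6)/6 = 24/6 = 4
te_E = (2 + 4·3 + 4)/6 = 18/6 = 3
te_F = (8 + 4·10 + 12)/6 = 60/6 = 10
te_G = (8 + 4·13 + 18)/6 = 78/6 = 13
te_H = (2 + 4·8 + 14)/6 = 48/6 = 8
te_I = (1 + 4·5 + 9)/6 = 30/6 = 5

Forward pass:
ES_A = 0; EF_A = 15
ES_B = 15; EF_B = 15+9 = 24
ES_C = 15; EF_C = 15+4 = 19
ES_D = 19; EF_D = 19+4 = 23
ES_E = max(EF_A=15, EF_B=24) = 24; EF_E = 24+3 = 27
ES_F = 15; EF_F = 15+10 = 25
ES_G = max(EF_B=24, EF_D=23) = 24; EF_G = 24+13 = 37
ES_H = 27; EF_H = 27+8 = 35
ES_I = max(EF_F=25, EF_G=37, EF_H=35) = 37; EF_I = 37+5 = 42
Expected project duration μ = 42 days. Critical path: A → B → G → I.

42 days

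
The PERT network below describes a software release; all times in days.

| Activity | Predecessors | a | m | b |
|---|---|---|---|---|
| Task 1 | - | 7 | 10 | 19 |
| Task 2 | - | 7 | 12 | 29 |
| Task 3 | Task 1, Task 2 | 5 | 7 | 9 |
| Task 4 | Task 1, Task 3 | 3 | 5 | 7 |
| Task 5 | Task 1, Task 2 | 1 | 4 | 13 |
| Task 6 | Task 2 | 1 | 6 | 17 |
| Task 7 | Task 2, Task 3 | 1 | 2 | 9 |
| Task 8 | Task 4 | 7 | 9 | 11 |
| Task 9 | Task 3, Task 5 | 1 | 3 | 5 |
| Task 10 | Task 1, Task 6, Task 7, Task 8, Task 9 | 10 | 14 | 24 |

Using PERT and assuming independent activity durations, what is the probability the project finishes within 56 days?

te_Task 1 = (7 + 4·10 + 19)/6 = 66/6 = 11; σ²_Task 1 = ((19−7)/6)² = 4.000
te_Task 2 = (7 + 4·12 + 29)/6 = 84/6 = 14; σ²_Task 2 = ((29−7)/6)² = 13.444
te_Task 3 = (5 + 4·7 + 9)/6 = 42/6 = 7; σ²_Task 3 = ((9−5)/6)² = 0.444
te_Task 4 = (3 + 4·5 + 7)/6 = 30/6 = 5; σ²_Task 4 = ((7−3)/6)² = 0.444
te_Task 5 = (1 + 4·4 + 13)/6 = 30/6 = 5; σ²_Task 5 = ((13−1)/6)² = 4.000
te_Task 6 = (1 + 4·6 + 17)/6 = 42/6 = 7; σ²_Task 6 = ((17−1)/6)² = 7.111
te_Task 7 = (1 + 4·2 + 9)/6 = 18/6 = 3; σ²_Task 7 = ((9−1)/6)² = 1.778
te_Task 8 = (7 + 4·9 + 11)/6 = 54/6 = 9; σ²_Task 8 = ((11−7)/6)² = 0.444
te_Task 9 = (1 + 4·3 + 5)/6 = 18/6 = 3; σ²_Task 9 = ((5−1)/6)² = 0.444
te_Task 10 = (10 + 4·14 + 24)/6 = 90/6 = 15; σ²_Task 10 = ((24−10)/6)² = 5.444

Forward pass:
ES_Task 1 = 0; EF_Task 1 = 11
ES_Task 2 = 0; EF_Task 2 = 14
ES_Task 3 = max(EF_Task 1=11, EF_Task 2=14) = 14; EF_Task 3 = 14+7 = 21
ES_Task 4 = max(EF_Task 1=11, EF_Task 3=21) = 21; EF_Task 4 = 21+5 = 26
ES_Task 5 = max(EF_Task 1=11, EF_Task 2=14) = 14; EF_Task 5 = 14+5 = 19
ES_Task 6 = 14; EF_Task 6 = 14+7 = 21
ES_Task 7 = max(EF_Task 2=14, EF_Task 3=21) = 21; EF_Task 7 = 21+3 = 24
ES_Task 8 = 26; EF_Task 8 = 26+9 = 35
ES_Task 9 = max(EF_Task 3=21, EF_Task 5=19) = 21; EF_Task 9 = 21+3 = 24
ES_Task 10 = max(EF_Task 1=11, EF_Task 6=21, EF_Task 7=24, EF_Task 8=35, EF_Task 9=24) = 35; EF_Task 10 = 35+15 = 50
Expected project duration μ = 50 days. Critical path: Task 2 → Task 3 → Task 4 → Task 8 → Task 10.

Variance along critical path = 13.444 + 0.444 + 0.444 + 0.444 + 5.444 = 20.222; σ = √20.222 = 4.497 days.
Z = (56 − 50) / 4.497 = 1.334
P(T ≤ 56) = Φ(1.334) ≈ 0.909

0.909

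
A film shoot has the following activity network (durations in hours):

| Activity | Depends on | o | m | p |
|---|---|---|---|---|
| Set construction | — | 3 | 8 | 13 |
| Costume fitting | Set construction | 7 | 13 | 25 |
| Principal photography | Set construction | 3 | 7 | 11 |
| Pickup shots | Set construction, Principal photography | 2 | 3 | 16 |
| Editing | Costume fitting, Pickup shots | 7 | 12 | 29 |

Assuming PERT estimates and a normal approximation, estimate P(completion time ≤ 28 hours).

0.056

te_Set construction = (3 + 4·8 + 13)/6 = 48/6 = 8; σ²_Set construction = ((13−3)/6)² = 2.778
te_Costume fitting = (7 + 4·13 + 25)/6 = 84/6 = 14; σ²_Costume fitting = ((25−7)/6)² = 9.000
te_Principal photography = (3 + 4·7 + 11)/6 = 42/6 = 7; σ²_Principal photography = ((11−3)/6)² = 1.778
te_Pickup shots = (2 + 4·3 + 16)/6 = 30/6 = 5; σ²_Pickup shots = ((16−2)/6)² = 5.444
te_Editing = (7 + 4·12 + 29)/6 = 84/6 = 14; σ²_Editing = ((29−7)/6)² = 13.444

Forward pass:
ES_Set construction = 0; EF_Set construction = 8
ES_Costume fitting = 8; EF_Costume fitting = 8+14 = 22
ES_Principal photography = 8; EF_Principal photography = 8+7 = 15
ES_Pickup shots = max(EF_Set construction=8, EF_Principal photography=15) = 15; EF_Pickup shots = 15+5 = 20
ES_Editing = max(EF_Costume fitting=22, EF_Pickup shots=20) = 22; EF_Editing = 22+14 = 36
Expected project duration μ = 36 hours. Critical path: Set construction → Costume fitting → Editing.

Variance along critical path = 2.778 + 9.000 + 13.444 = 25.222; σ = √25.222 = 5.022 hours.
Z = (28 − 36) / 5.022 = -1.593
P(T ≤ 28) = Φ(-1.593) ≈ 0.056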